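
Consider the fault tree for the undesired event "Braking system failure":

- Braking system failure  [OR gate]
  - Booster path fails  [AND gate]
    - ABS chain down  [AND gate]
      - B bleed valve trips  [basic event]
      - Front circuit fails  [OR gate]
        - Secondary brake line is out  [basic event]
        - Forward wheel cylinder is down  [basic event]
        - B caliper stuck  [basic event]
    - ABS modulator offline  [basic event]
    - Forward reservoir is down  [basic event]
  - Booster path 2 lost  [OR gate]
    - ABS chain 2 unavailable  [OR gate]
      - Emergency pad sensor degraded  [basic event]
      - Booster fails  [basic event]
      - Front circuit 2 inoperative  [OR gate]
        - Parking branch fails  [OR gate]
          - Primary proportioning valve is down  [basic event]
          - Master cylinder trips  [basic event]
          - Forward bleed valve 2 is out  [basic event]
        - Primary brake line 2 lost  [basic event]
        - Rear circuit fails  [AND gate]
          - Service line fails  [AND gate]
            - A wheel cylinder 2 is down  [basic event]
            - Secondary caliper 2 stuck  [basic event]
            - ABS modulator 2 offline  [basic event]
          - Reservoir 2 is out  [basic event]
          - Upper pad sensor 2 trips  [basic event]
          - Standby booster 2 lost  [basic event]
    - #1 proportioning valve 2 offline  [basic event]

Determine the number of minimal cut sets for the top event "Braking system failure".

11

Front circuit fails [OR]: union of children's cut sets → 3 cut set(s).
ABS chain down [AND]: one cut set from each child combined → 1 × 3 = 3 cut set(s).
Booster path fails [AND]: one cut set from each child combined → 3 × 1 × 1 = 3 cut set(s).
Parking branch fails [OR]: union of children's cut sets → 3 cut set(s).
Service line fails [AND]: one cut set from each child combined → 1 × 1 × 1 = 1 cut set(s).
Rear circuit fails [AND]: one cut set from each child combined → 1 × 1 × 1 × 1 = 1 cut set(s).
Front circuit 2 inoperative [OR]: union of children's cut sets → 5 cut set(s).
ABS chain 2 unavailable [OR]: union of children's cut sets → 7 cut set(s).
Booster path 2 lost [OR]: union of children's cut sets → 8 cut set(s).
Braking system failure [OR]: union of children's cut sets → 11 cut set(s).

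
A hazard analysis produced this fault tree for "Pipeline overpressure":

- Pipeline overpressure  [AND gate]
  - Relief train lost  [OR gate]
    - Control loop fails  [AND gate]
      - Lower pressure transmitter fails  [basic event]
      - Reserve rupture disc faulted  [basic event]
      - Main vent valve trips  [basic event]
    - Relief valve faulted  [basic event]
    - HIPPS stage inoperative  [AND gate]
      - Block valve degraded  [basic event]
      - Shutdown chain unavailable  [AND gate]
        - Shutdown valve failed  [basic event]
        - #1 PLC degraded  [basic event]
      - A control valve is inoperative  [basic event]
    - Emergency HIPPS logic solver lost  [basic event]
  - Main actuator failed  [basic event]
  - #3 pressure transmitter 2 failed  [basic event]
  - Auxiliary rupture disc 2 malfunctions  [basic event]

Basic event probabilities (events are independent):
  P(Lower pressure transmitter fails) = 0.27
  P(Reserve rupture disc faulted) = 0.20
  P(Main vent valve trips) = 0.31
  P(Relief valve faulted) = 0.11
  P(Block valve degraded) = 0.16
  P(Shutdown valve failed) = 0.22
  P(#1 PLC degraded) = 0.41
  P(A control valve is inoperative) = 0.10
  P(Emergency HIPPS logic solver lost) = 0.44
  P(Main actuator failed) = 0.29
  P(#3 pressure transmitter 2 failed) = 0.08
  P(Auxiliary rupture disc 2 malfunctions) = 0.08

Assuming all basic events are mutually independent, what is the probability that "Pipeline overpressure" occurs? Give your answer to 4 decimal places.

P(Control loop fails) [AND] = 0.27 × 0.20 × 0.31 = 0.016740
P(Shutdown chain unavailable) [AND] = 0.22 × 0.41 = 0.090200
P(HIPPS stage inoperative) [AND] = 0.16 × 0.090200 × 0.10 = 0.001443
P(Relief train lost) [OR] = 1 − (1−0.016740) × (1−0.11) × (1−0.001443) × (1−0.44) = 0.510650
P(Pipeline overpressure) [AND] = 0.510650 × 0.29 × 0.08 × 0.08 = 0.000948
Rounded to 4 decimal places: P(Pipeline overpressure) ≈ 0.0009.

0.0009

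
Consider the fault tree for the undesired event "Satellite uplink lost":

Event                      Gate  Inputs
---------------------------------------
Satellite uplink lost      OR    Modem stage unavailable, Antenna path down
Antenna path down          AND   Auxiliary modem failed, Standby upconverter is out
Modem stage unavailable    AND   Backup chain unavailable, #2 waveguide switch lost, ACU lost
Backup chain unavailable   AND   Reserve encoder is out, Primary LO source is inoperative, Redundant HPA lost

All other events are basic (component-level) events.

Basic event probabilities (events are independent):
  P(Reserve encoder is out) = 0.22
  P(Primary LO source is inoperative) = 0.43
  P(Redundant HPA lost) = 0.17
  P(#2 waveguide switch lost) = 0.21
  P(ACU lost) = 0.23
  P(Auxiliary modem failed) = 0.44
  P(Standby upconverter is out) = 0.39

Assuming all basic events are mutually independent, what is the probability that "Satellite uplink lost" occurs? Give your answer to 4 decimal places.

0.1722

P(Backup chain unavailable) [AND] = 0.22 × 0.43 × 0.17 = 0.016082
P(Modem stage unavailable) [AND] = 0.016082 × 0.21 × 0.23 = 0.000777
P(Antenna path down) [AND] = 0.44 × 0.39 = 0.171600
P(Satellite uplink lost) [OR] = 1 − (1−0.000777) × (1−0.171600) = 0.172244
Rounded to 4 decimal places: P(Satellite uplink lost) ≈ 0.1722.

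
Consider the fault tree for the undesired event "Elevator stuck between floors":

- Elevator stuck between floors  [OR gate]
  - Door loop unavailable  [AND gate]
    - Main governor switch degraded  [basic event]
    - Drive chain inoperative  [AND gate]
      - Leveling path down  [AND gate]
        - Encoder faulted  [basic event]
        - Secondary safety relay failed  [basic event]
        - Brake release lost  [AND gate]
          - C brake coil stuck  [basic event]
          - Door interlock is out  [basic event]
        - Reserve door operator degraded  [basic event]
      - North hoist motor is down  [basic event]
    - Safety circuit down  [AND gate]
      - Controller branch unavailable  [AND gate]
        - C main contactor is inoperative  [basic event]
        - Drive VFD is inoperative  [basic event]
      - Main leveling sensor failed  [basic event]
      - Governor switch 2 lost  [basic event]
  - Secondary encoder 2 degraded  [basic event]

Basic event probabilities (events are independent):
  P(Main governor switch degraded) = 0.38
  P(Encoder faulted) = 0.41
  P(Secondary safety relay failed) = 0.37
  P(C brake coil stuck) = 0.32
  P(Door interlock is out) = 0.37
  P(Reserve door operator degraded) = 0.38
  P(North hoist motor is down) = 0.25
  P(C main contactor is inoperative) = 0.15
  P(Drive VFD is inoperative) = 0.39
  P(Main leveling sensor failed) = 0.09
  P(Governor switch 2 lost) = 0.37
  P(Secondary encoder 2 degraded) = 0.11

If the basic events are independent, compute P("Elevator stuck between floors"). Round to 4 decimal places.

0.1100

P(Brake release lost) [AND] = 0.32 × 0.37 = 0.118400
P(Leveling path down) [AND] = 0.41 × 0.37 × 0.118400 × 0.38 = 0.006825
P(Drive chain inoperative) [AND] = 0.006825 × 0.25 = 0.001706
P(Controller branch unavailable) [AND] = 0.15 × 0.39 = 0.058500
P(Safety circuit down) [AND] = 0.058500 × 0.09 × 0.37 = 0.001948
P(Door loop unavailable) [AND] = 0.38 × 0.001706 × 0.001948 = 0.000001
P(Elevator stuck between floors) [OR] = 1 − (1−0.000001) × (1−0.11) = 0.110001
Rounded to 4 decimal places: P(Elevator stuck between floors) ≈ 0.1100.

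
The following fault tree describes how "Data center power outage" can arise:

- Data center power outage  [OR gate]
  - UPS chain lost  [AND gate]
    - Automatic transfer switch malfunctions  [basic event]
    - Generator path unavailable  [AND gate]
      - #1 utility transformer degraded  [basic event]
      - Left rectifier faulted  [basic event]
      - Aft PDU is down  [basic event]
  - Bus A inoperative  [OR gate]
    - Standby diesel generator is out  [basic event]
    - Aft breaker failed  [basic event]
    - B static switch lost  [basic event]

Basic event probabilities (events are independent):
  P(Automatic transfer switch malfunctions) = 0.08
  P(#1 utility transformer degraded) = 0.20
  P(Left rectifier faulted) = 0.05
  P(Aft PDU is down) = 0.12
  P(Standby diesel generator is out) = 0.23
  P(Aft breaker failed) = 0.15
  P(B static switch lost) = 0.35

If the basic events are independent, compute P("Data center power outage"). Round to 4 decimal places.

0.5746

P(Generator path unavailable) [AND] = 0.20 × 0.05 × 0.12 = 0.001200
P(UPS chain lost) [AND] = 0.08 × 0.001200 = 0.000096
P(Bus A inoperative) [OR] = 1 − (1−0.23) × (1−0.15) × (1−0.35) = 0.574575
P(Data center power outage) [OR] = 1 − (1−0.000096) × (1−0.574575) = 0.574616
Rounded to 4 decimal places: P(Data center power outage) ≈ 0.5746.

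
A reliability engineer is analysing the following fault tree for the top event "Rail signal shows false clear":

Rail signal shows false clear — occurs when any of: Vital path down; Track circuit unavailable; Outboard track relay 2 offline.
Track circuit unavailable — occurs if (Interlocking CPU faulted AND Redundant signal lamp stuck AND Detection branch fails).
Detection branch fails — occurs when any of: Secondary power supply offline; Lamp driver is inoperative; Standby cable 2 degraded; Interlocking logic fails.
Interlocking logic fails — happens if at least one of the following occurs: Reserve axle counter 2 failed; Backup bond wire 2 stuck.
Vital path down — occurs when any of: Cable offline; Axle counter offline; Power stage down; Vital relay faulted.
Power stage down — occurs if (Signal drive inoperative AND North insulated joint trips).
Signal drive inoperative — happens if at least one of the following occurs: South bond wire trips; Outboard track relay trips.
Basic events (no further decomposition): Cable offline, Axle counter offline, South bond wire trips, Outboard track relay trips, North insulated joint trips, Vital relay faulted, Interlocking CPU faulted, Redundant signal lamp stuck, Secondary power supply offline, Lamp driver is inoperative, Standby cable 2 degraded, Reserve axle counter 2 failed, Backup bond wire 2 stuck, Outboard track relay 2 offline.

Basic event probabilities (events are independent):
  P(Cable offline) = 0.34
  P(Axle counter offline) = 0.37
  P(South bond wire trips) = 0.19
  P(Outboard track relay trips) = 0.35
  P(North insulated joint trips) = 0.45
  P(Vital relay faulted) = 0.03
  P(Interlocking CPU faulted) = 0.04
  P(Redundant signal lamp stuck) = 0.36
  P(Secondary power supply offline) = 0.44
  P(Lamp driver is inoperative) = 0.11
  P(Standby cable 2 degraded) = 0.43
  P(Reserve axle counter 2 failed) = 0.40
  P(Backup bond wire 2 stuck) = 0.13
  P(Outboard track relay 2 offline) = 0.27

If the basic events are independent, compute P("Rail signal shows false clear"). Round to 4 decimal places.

0.7711

P(Signal drive inoperative) [OR] = 1 − (1−0.19) × (1−0.35) = 0.473500
P(Power stage down) [AND] = 0.473500 × 0.45 = 0.213075
P(Vital path down) [OR] = 1 − (1−0.34) × (1−0.37) × (1−0.213075) × (1−0.03) = 0.682613
P(Interlocking logic fails) [OR] = 1 − (1−0.40) × (1−0.13) = 0.478000
P(Detection branch fails) [OR] = 1 − (1−0.44) × (1−0.11) × (1−0.43) × (1−0.478000) = 0.851706
P(Track circuit unavailable) [AND] = 0.04 × 0.36 × 0.851706 = 0.012265
P(Rail signal shows false clear) [OR] = 1 − (1−0.682613) × (1−0.012265) × (1−0.27) = 0.771149
Rounded to 4 decimal places: P(Rail signal shows false clear) ≈ 0.7711.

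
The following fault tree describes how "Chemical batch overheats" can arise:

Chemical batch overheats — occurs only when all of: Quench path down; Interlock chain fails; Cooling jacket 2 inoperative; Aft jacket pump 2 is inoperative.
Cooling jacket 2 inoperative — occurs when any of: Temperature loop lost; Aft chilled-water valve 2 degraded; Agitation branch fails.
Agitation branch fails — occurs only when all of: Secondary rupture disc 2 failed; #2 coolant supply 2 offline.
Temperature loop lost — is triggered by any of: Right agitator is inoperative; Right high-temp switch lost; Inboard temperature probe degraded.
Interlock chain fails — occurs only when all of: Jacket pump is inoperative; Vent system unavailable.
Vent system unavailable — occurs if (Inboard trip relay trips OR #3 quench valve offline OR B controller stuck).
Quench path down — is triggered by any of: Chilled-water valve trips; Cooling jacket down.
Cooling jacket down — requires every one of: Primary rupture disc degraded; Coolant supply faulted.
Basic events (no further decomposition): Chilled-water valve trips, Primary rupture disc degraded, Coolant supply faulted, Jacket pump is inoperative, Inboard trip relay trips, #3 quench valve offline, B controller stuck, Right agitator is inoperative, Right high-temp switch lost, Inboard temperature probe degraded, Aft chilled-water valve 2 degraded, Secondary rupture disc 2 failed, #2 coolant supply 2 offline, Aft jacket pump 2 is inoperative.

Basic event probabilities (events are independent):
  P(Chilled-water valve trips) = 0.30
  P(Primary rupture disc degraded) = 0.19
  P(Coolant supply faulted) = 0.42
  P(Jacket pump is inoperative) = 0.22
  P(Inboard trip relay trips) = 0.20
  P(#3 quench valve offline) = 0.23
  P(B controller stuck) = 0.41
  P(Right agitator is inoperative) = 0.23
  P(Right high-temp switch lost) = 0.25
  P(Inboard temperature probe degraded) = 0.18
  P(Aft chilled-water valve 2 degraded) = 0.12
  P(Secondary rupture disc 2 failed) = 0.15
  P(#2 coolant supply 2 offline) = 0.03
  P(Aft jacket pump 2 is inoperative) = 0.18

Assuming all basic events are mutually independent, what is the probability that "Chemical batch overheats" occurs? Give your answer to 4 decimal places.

P(Cooling jacket down) [AND] = 0.19 × 0.42 = 0.079800
P(Quench path down) [OR] = 1 − (1−0.30) × (1−0.079800) = 0.355860
P(Vent system unavailable) [OR] = 1 − (1−0.20) × (1−0.23) × (1−0.41) = 0.636560
P(Interlock chain fails) [AND] = 0.22 × 0.636560 = 0.140043
P(Temperature loop lost) [OR] = 1 − (1−0.23) × (1−0.25) × (1−0.18) = 0.526450
P(Agitation branch fails) [AND] = 0.15 × 0.03 = 0.004500
P(Cooling jacket 2 inoperative) [OR] = 1 − (1−0.526450) × (1−0.12) × (1−0.004500) = 0.585151
P(Chemical batch overheats) [AND] = 0.355860 × 0.140043 × 0.585151 × 0.18 = 0.005249
Rounded to 4 decimal places: P(Chemical batch overheats) ≈ 0.0052.

0.0052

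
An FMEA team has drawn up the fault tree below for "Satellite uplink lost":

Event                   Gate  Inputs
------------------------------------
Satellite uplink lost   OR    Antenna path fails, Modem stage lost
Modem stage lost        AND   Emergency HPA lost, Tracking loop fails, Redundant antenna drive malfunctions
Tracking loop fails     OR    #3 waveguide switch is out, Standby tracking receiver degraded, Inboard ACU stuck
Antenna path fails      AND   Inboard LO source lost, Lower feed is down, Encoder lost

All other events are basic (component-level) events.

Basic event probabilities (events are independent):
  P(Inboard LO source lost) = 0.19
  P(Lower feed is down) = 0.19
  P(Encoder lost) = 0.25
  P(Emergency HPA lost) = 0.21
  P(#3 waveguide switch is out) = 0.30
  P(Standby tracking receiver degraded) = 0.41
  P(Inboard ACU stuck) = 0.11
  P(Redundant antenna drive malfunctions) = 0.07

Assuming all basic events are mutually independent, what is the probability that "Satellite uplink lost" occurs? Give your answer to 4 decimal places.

P(Antenna path fails) [AND] = 0.19 × 0.19 × 0.25 = 0.009025
P(Tracking loop fails) [OR] = 1 − (1−0.30) × (1−0.41) × (1−0.11) = 0.632430
P(Modem stage lost) [AND] = 0.21 × 0.632430 × 0.07 = 0.009297
P(Satellite uplink lost) [OR] = 1 − (1−0.009025) × (1−0.009297) = 0.018238
Rounded to 4 decimal places: P(Satellite uplink lost) ≈ 0.0182.

0.0182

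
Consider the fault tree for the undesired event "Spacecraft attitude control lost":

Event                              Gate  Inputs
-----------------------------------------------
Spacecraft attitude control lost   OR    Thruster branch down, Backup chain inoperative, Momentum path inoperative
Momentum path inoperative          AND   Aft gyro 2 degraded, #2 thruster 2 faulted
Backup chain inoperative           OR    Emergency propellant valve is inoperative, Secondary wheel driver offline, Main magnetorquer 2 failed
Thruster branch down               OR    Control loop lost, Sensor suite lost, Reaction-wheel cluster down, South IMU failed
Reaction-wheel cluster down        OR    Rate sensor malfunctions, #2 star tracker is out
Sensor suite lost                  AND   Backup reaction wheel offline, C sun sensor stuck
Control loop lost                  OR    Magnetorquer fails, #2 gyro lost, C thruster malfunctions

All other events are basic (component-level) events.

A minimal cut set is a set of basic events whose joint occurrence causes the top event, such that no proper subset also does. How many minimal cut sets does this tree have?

11

Control loop lost [OR]: union of children's cut sets → 3 cut set(s).
Sensor suite lost [AND]: one cut set from each child combined → 1 × 1 = 1 cut set(s).
Reaction-wheel cluster down [OR]: union of children's cut sets → 2 cut set(s).
Thruster branch down [OR]: union of children's cut sets → 7 cut set(s).
Backup chain inoperative [OR]: union of children's cut sets → 3 cut set(s).
Momentum path inoperative [AND]: one cut set from each child combined → 1 × 1 = 1 cut set(s).
Spacecraft attitude control lost [OR]: union of children's cut sets → 11 cut set(s).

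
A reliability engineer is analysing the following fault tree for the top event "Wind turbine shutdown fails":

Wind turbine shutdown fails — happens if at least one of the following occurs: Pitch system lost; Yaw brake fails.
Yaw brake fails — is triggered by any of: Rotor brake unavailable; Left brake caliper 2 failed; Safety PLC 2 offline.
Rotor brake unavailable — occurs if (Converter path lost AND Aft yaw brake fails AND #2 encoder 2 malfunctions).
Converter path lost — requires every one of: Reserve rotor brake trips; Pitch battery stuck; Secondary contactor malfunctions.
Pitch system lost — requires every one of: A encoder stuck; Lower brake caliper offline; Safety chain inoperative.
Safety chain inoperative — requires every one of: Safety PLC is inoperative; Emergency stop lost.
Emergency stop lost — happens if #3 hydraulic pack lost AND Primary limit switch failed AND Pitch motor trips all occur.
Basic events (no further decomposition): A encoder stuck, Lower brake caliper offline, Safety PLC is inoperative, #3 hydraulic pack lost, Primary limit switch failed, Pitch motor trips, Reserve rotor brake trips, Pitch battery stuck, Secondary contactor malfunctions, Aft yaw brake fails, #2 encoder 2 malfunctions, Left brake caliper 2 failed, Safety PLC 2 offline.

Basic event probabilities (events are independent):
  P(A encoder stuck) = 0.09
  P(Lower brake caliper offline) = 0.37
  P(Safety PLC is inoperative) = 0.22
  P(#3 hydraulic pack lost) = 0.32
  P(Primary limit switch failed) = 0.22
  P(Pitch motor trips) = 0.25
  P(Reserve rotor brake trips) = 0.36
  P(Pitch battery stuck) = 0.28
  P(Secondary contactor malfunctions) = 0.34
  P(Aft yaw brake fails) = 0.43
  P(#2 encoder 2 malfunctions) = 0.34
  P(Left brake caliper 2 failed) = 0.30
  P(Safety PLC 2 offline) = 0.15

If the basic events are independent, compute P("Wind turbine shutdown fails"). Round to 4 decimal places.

P(Emergency stop lost) [AND] = 0.32 × 0.22 × 0.25 = 0.017600
P(Safety chain inoperative) [AND] = 0.22 × 0.017600 = 0.003872
P(Pitch system lost) [AND] = 0.09 × 0.37 × 0.003872 = 0.000129
P(Converter path lost) [AND] = 0.36 × 0.28 × 0.34 = 0.034272
P(Rotor brake unavailable) [AND] = 0.034272 × 0.43 × 0.34 = 0.005011
P(Yaw brake fails) [OR] = 1 − (1−0.005011) × (1−0.30) × (1−0.15) = 0.407982
P(Wind turbine shutdown fails) [OR] = 1 − (1−0.000129) × (1−0.407982) = 0.408058
Rounded to 4 decimal places: P(Wind turbine shutdown fails) ≈ 0.4081.

0.4081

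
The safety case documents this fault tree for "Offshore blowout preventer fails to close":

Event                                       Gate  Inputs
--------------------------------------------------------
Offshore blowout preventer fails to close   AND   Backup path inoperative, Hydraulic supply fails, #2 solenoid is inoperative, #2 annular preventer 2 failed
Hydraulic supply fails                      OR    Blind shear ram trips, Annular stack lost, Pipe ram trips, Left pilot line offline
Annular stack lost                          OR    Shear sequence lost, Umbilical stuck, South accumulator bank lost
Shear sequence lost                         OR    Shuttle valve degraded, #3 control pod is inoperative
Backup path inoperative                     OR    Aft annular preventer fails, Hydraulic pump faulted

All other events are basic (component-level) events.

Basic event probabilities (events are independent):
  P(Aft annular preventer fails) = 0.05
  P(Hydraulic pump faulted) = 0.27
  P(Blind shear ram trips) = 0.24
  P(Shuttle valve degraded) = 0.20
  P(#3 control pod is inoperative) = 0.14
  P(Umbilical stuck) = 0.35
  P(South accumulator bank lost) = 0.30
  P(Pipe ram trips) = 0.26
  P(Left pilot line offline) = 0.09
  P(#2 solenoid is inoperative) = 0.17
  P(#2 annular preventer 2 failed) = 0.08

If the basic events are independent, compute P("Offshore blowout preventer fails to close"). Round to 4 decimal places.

0.0035

P(Backup path inoperative) [OR] = 1 − (1−0.05) × (1−0.27) = 0.306500
P(Shear sequence lost) [OR] = 1 − (1−0.20) × (1−0.14) = 0.312000
P(Annular stack lost) [OR] = 1 − (1−0.312000) × (1−0.35) × (1−0.30) = 0.686960
P(Hydraulic supply fails) [OR] = 1 − (1−0.24) × (1−0.686960) × (1−0.26) × (1−0.09) = 0.839791
P(Offshore blowout preventer fails to close) [AND] = 0.306500 × 0.839791 × 0.17 × 0.08 = 0.003501
Rounded to 4 decimal places: P(Offshore blowout preventer fails to close) ≈ 0.0035.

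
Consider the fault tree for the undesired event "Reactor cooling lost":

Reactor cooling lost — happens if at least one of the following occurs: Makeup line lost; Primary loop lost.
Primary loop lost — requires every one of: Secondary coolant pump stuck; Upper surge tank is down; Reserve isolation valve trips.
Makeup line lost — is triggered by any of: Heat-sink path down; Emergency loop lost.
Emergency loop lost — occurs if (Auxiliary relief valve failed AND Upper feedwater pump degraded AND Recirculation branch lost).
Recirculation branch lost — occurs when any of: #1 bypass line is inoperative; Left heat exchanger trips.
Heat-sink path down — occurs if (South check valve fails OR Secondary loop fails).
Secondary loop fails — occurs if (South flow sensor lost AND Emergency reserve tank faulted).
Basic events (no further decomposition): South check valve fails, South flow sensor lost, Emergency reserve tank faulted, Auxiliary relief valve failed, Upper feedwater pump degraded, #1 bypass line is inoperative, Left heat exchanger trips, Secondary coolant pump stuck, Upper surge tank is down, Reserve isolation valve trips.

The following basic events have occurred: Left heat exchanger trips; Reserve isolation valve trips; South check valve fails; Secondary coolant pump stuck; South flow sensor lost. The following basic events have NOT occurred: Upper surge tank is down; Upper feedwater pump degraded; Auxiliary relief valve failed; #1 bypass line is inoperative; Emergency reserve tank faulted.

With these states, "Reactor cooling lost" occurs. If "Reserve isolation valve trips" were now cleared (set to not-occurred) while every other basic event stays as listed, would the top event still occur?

Counterfactual: set "Reserve isolation valve trips" to not occurred.
Secondary loop fails [AND]: South flow sensor lost=occurs, Emergency reserve tank faulted=not → not all inputs occur → does not occur.
Heat-sink path down [OR]: South check valve fails=occurs, Secondary loop fails=not → at least one input occurs → occurs.
Recirculation branch lost [OR]: #1 bypass line is inoperative=not, Left heat exchanger trips=occurs → at least one input occurs → occurs.
Emergency loop lost [AND]: Auxiliary relief valve failed=not, Upper feedwater pump degraded=not, Recirculation branch lost=occurs → not all inputs occur → does not occur.
Makeup line lost [OR]: Heat-sink path down=occurs, Emergency loop lost=not → at least one input occurs → occurs.
Primary loop lost [AND]: Secondary coolant pump stuck=occurs, Upper surge tank is down=not, Reserve isolation valve trips=not → not all inputs occur → does not occur.
Reactor cooling lost [OR]: Makeup line lost=occurs, Primary loop lost=not → at least one input occurs → occurs.

Yes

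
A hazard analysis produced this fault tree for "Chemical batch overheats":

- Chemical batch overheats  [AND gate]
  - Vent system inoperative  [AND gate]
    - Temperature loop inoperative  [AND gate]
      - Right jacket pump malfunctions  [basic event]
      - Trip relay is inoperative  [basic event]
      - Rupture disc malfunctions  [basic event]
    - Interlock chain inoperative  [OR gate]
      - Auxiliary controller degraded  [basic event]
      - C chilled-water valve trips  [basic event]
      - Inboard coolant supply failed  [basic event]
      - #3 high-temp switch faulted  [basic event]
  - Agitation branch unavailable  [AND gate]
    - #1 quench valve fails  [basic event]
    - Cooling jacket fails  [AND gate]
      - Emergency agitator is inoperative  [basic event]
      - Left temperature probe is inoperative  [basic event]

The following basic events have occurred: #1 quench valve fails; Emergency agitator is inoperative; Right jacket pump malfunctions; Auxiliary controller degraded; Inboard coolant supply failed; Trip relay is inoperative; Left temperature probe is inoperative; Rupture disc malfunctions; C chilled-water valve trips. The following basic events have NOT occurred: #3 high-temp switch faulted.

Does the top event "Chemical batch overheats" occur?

Yes

Temperature loop inoperative [AND]: Right jacket pump malfunctions=occurs, Trip relay is inoperative=occurs, Rupture disc malfunctions=occurs → all inputs occur → occurs.
Interlock chain inoperative [OR]: Auxiliary controller degraded=occurs, C chilled-water valve trips=occurs, Inboard coolant supply failed=occurs, #3 high-temp switch faulted=not → at least one input occurs → occurs.
Vent system inoperative [AND]: Temperature loop inoperative=occurs, Interlock chain inoperative=occurs → all inputs occur → occurs.
Cooling jacket fails [AND]: Emergency agitator is inoperative=occurs, Left temperature probe is inoperative=occurs → all inputs occur → occurs.
Agitation branch unavailable [AND]: #1 quench valve fails=occurs, Cooling jacket fails=occurs → all inputs occur → occurs.
Chemical batch overheats [AND]: Vent system inoperative=occurs, Agitation branch unavailable=occurs → all inputs occur → occurs.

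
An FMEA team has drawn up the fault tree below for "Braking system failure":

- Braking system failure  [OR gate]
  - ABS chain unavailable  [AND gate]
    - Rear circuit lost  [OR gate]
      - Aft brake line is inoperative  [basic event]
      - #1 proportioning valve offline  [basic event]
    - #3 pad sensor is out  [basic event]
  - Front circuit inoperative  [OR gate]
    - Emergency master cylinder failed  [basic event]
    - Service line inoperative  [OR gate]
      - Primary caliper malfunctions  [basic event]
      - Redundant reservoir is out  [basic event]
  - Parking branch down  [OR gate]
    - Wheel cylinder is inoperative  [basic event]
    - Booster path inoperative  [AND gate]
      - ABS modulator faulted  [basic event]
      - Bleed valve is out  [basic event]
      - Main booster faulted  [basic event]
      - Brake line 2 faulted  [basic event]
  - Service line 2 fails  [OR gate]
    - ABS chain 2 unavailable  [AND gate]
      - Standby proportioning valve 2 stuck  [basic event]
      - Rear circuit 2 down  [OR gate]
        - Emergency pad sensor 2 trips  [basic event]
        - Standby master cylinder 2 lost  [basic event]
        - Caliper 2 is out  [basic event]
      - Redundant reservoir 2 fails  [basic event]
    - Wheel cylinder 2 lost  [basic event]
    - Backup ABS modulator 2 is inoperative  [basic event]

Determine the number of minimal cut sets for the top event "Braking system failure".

Rear circuit lost [OR]: union of children's cut sets → 2 cut set(s).
ABS chain unavailable [AND]: one cut set from each child combined → 2 × 1 = 2 cut set(s).
Service line inoperative [OR]: union of children's cut sets → 2 cut set(s).
Front circuit inoperative [OR]: union of children's cut sets → 3 cut set(s).
Booster path inoperative [AND]: one cut set from each child combined → 1 × 1 × 1 × 1 = 1 cut set(s).
Parking branch down [OR]: union of children's cut sets → 2 cut set(s).
Rear circuit 2 down [OR]: union of children's cut sets → 3 cut set(s).
ABS chain 2 unavailable [AND]: one cut set from each child combined → 1 × 3 × 1 = 3 cut set(s).
Service line 2 fails [OR]: union of children's cut sets → 5 cut set(s).
Braking system failure [OR]: union of children's cut sets → 12 cut set(s).

12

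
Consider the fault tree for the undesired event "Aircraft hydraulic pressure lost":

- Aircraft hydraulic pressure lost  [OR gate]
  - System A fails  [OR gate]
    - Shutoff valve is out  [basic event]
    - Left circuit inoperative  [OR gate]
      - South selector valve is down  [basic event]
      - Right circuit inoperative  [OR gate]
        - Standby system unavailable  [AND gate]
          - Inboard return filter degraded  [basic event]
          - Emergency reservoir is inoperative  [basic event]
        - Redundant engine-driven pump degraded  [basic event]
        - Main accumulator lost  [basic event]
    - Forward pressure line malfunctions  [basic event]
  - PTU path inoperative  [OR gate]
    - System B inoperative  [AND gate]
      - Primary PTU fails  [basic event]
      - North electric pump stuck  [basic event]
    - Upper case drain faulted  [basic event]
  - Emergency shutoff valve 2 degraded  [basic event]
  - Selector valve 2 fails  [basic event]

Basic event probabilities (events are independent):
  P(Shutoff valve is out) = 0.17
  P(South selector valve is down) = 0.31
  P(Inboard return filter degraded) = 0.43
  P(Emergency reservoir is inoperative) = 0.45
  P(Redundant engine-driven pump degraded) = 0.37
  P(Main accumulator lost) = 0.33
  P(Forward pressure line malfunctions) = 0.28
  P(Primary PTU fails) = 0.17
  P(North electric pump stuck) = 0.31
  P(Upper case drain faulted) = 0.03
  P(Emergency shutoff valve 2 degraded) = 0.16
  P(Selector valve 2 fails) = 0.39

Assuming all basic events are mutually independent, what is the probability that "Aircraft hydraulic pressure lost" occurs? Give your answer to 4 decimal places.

P(Standby system unavailable) [AND] = 0.43 × 0.45 = 0.193500
P(Right circuit inoperative) [OR] = 1 − (1−0.193500) × (1−0.37) × (1−0.33) = 0.659576
P(Left circuit inoperative) [OR] = 1 − (1−0.31) × (1−0.659576) = 0.765107
P(System A fails) [OR] = 1 − (1−0.17) × (1−0.765107) × (1−0.28) = 0.859628
P(System B inoperative) [AND] = 0.17 × 0.31 = 0.052700
P(PTU path inoperative) [OR] = 1 − (1−0.052700) × (1−0.03) = 0.081119
P(Aircraft hydraulic pressure lost) [OR] = 1 − (1−0.859628) × (1−0.081119) × (1−0.16) × (1−0.39) = 0.933908
Rounded to 4 decimal places: P(Aircraft hydraulic pressure lost) ≈ 0.9339.

0.9339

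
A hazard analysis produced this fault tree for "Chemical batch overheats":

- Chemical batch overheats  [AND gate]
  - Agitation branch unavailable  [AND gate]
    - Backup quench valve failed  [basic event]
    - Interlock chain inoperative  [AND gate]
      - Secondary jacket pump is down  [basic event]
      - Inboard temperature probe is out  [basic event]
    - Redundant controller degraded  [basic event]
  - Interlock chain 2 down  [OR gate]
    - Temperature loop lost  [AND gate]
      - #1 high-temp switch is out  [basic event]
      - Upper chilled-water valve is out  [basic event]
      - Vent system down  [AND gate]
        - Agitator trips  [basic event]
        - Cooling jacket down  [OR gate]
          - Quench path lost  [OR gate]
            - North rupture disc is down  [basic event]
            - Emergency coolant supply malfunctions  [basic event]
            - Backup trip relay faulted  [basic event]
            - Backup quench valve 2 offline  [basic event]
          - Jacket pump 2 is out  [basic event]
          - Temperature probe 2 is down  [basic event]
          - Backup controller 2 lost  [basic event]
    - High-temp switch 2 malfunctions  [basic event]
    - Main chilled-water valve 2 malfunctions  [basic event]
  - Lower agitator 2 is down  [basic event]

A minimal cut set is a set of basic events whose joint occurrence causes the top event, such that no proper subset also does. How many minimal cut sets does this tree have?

Interlock chain inoperative [AND]: one cut set from each child combined → 1 × 1 = 1 cut set(s).
Agitation branch unavailable [AND]: one cut set from each child combined → 1 × 1 × 1 = 1 cut set(s).
Quench path lost [OR]: union of children's cut sets → 4 cut set(s).
Cooling jacket down [OR]: union of children's cut sets → 7 cut set(s).
Vent system down [AND]: one cut set from each child combined → 1 × 7 = 7 cut set(s).
Temperature loop lost [AND]: one cut set from each child combined → 1 × 1 × 7 = 7 cut set(s).
Interlock chain 2 down [OR]: union of children's cut sets → 9 cut set(s).
Chemical batch overheats [AND]: one cut set from each child combined → 1 × 9 × 1 = 9 cut set(s).
Minimal cut sets: {#1 high-temp switch is out, Agitator trips, Backup quench valve failed, Inboard temperature probe is out, Lower agitator 2 is down, North rupture disc is down, Redundant controller degraded, Secondary jacket pump is down, Upper chilled-water valve is out}; {#1 high-temp switch is out, Agitator trips, Backup quench valve failed, Emergency coolant supply malfunctions, Inboard temperature probe is out, Lower agitator 2 is down, Redundant controller degraded, Secondary jacket pump is down, Upper chilled-water valve is out}; {#1 high-temp switch is out, Agitator trips, Backup quench valve failed, Backup trip relay faulted, Inboard temperature probe is out, Lower agitator 2 is down, Redundant controller degraded, Secondary jacket pump is down, Upper chilled-water valve is out}; {#1 high-temp switch is out, Agitator trips, Backup quench valve 2 offline, Backup quench valve failed, Inboard temperature probe is out, Lower agitator 2 is down, Redundant controller degraded, Secondary jacket pump is down, Upper chilled-water valve is out}; {#1 high-temp switch is out, Agitator trips, Backup quench valve failed, Inboard temperature probe is out, Jacket pump 2 is out, Lower agitator 2 is down, Redundant controller degraded, Secondary jacket pump is down, Upper chilled-water valve is out}; {#1 high-temp switch is out, Agitator trips, Backup quench valve failed, Inboard temperature probe is out, Lower agitator 2 is down, Redundant controller degraded, Secondary jacket pump is down, Temperature probe 2 is down, Upper chilled-water valve is out}; {#1 high-temp switch is out, Agitator trips, Backup controller 2 lost, Backup quench valve failed, Inboard temperature probe is out, Lower agitator 2 is down, Redundant controller degraded, Secondary jacket pump is down, Upper chilled-water valve is out}; {Backup quench valve failed, High-temp switch 2 malfunctions, Inboard temperature probe is out, Lower agitator 2 is down, Redundant controller degraded, Secondary jacket pump is down}; {Backup quench valve failed, Inboard temperature probe is out, Lower agitator 2 is down, Main chilled-water valve 2 malfunctions, Redundant controller degraded, Secondary jacket pump is down}.

9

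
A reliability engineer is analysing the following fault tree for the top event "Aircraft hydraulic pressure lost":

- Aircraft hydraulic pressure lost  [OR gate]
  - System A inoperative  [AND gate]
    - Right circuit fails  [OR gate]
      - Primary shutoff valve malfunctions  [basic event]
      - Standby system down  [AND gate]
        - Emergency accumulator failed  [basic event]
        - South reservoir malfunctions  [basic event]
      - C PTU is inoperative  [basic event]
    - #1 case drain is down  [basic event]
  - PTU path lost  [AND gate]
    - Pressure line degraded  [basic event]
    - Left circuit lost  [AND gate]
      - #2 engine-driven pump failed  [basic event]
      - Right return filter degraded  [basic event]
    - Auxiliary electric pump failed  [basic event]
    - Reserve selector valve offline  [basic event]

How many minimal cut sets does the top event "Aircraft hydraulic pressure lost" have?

Standby system down [AND]: one cut set from each child combined → 1 × 1 = 1 cut set(s).
Right circuit fails [OR]: union of children's cut sets → 3 cut set(s).
System A inoperative [AND]: one cut set from each child combined → 3 × 1 = 3 cut set(s).
Left circuit lost [AND]: one cut set from each child combined → 1 × 1 = 1 cut set(s).
PTU path lost [AND]: one cut set from each child combined → 1 × 1 × 1 × 1 = 1 cut set(s).
Aircraft hydraulic pressure lost [OR]: union of children's cut sets → 4 cut set(s).
Minimal cut sets: {#1 case drain is down, Primary shutoff valve malfunctions}; {#1 case drain is down, Emergency accumulator failed, South reservoir malfunctions}; {#1 case drain is down, C PTU is inoperative}; {#2 engine-driven pump failed, Auxiliary electric pump failed, Pressure line degraded, Reserve selector valve offline, Right return filter degraded}.

4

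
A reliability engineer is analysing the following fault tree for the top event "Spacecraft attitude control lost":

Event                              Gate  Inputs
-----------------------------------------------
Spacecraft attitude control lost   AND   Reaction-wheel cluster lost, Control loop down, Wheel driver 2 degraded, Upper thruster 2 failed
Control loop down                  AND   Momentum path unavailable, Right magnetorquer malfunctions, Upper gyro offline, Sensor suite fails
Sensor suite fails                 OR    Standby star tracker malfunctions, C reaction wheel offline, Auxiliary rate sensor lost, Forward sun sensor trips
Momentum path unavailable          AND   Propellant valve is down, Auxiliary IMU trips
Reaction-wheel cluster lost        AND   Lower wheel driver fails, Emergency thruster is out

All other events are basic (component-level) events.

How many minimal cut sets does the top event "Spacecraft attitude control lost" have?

Reaction-wheel cluster lost [AND]: one cut set from each child combined → 1 × 1 = 1 cut set(s).
Momentum path unavailable [AND]: one cut set from each child combined → 1 × 1 = 1 cut set(s).
Sensor suite fails [OR]: union of children's cut sets → 4 cut set(s).
Control loop down [AND]: one cut set from each child combined → 1 × 1 × 1 × 4 = 4 cut set(s).
Spacecraft attitude control lost [AND]: one cut set from each child combined → 1 × 4 × 1 × 1 = 4 cut set(s).
Minimal cut sets: {Auxiliary IMU trips, Emergency thruster is out, Lower wheel driver fails, Propellant valve is down, Right magnetorquer malfunctions, Standby star tracker malfunctions, Upper gyro offline, Upper thruster 2 failed, Wheel driver 2 degraded}; {Auxiliary IMU trips, C reaction wheel offline, Emergency thruster is out, Lower wheel driver fails, Propellant valve is down, Right magnetorquer malfunctions, Upper gyro offline, Upper thruster 2 failed, Wheel driver 2 degraded}; {Auxiliary IMU trips, Auxiliary rate sensor lost, Emergency thruster is out, Lower wheel driver fails, Propellant valve is down, Right magnetorquer malfunctions, Upper gyro offline, Upper thruster 2 failed, Wheel driver 2 degraded}; {Auxiliary IMU trips, Emergency thruster is out, Forward sun sensor trips, Lower wheel driver fails, Propellant valve is down, Right magnetorquer malfunctions, Upper gyro offline, Upper thruster 2 failed, Wheel driver 2 degraded}.

4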